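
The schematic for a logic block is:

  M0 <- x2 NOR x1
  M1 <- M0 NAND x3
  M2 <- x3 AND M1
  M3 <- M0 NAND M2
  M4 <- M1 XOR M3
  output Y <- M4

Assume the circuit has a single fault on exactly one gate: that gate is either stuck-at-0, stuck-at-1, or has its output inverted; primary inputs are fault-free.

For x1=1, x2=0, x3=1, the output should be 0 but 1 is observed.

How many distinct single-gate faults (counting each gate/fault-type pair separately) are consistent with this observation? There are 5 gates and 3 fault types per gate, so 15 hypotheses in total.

Fault-free: M0=0, M1=1, M2=1, M3=1, M4=0 → 0. Observed 1.
  M0: stuck-at-1, inverted output ✓; others ✗
  M1: stuck-at-0, inverted output ✓; others ✗
  M2: none of the 3 fault types match ✗
  M3: stuck-at-0, inverted output ✓; others ✗
  M4: stuck-at-1, inverted output ✓; others ✗
Consistent faults: {M0 stuck-at-1, M0 inverted output, M1 stuck-at-0, M1 inverted output, M3 stuck-at-0, M3 inverted output, M4 stuck-at-1, M4 inverted output} — 8 in all.

8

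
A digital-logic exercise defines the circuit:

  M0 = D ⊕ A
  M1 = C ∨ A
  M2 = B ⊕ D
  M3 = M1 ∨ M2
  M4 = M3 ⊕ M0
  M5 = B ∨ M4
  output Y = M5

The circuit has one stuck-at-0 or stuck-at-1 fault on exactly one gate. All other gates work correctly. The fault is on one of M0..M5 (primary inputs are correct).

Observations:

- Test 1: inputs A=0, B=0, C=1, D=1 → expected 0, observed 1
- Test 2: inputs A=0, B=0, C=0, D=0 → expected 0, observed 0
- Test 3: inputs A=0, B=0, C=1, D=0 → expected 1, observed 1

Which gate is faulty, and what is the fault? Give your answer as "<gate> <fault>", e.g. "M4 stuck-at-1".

Fault-free values for test 1 (A=0, B=0, C=1, D=1): M0=1, M1=1, M2=1, M3=1, M4=0, M5=0, giving Y=0. Observed 1.
Test 1: faults giving observed 1 are {M0 stuck-at-0, M3 stuck-at-0, M4 stuck-at-1, M5 stuck-at-1}.
Test 2 (A=0, B=0, C=0, D=0): fault-free M0=0, M1=0, M2=0, M3=0, M4=0, M5=0 → 0; observed 0. Eliminates M4 stuck-at-1, M5 stuck-at-1.
Test 3 (A=0, B=0, C=1, D=0): fault-free M0=0, M1=1, M2=0, M3=1, M4=1, M5=1 → 1; observed 1. Eliminates M3 stuck-at-0.
Only M0 stuck-at-0 is consistent with every test.

M0 stuck-at-0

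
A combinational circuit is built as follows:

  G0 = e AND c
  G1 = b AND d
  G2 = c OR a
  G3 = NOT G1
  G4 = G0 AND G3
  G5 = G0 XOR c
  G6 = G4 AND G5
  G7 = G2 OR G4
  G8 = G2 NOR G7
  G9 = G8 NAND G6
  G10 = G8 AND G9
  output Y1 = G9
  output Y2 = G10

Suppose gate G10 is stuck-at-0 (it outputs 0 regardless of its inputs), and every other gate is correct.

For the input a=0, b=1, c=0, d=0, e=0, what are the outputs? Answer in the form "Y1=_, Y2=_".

Propagate with G10 forced: G0=0, G1=0, G2=0, G3=1, G4=0, G5=0, G6=0, G7=0, G8=1, G9=1, G10=0 [stuck-at-0].
So the outputs are Y1=1, Y2=0. (Without the fault they would be Y1=1, Y2=1.)

Y1=1, Y2=0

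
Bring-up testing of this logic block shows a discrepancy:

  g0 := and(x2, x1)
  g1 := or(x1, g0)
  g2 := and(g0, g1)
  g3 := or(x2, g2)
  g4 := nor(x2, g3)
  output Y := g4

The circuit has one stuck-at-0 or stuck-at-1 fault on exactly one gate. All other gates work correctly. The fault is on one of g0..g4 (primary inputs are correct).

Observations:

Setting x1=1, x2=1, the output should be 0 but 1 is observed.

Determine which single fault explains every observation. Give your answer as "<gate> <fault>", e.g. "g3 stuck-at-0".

g4 stuck-at-1

Fault-free values for test 1 (x1=1, x2=1): g0=1, g1=1, g2=1, g3=1, g4=0, giving Y=0. Observed 1.
Test 1: faults giving observed 1 are {g4 stuck-at-1}.
Only g4 stuck-at-1 is consistent with every test.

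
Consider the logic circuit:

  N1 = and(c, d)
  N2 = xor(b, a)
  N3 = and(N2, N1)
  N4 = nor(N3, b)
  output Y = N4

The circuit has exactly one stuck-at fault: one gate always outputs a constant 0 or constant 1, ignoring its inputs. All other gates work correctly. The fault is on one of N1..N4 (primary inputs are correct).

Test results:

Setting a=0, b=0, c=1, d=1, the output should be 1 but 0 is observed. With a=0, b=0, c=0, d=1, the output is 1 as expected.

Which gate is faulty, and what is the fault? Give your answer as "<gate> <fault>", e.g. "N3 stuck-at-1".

Fault-free values for test 1 (a=0, b=0, c=1, d=1): N1=1, N2=0, N3=0, N4=1, giving Y=1. Observed 0.
Test 1: faults giving observed 0 are {N2 stuck-at-1, N3 stuck-at-1, N4 stuck-at-0}.
Test 2 (a=0, b=0, c=0, d=1): fault-free N1=0, N2=0, N3=0, N4=1 → 1; observed 1. Eliminates N3 stuck-at-1, N4 stuck-at-0.
Only N2 stuck-at-1 is consistent with every test.

N2 stuck-at-1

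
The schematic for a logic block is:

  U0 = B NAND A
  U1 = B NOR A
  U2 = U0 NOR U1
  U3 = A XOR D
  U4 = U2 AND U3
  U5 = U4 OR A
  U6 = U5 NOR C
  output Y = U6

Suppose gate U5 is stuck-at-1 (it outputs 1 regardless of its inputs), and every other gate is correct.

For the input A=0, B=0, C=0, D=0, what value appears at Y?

0

Propagate with U5 forced: U0=1, U1=1, U2=0, U3=0, U4=0, U5=1 [stuck-at-1], U6=0.
So Y = 0. (Without the fault it would be 1.)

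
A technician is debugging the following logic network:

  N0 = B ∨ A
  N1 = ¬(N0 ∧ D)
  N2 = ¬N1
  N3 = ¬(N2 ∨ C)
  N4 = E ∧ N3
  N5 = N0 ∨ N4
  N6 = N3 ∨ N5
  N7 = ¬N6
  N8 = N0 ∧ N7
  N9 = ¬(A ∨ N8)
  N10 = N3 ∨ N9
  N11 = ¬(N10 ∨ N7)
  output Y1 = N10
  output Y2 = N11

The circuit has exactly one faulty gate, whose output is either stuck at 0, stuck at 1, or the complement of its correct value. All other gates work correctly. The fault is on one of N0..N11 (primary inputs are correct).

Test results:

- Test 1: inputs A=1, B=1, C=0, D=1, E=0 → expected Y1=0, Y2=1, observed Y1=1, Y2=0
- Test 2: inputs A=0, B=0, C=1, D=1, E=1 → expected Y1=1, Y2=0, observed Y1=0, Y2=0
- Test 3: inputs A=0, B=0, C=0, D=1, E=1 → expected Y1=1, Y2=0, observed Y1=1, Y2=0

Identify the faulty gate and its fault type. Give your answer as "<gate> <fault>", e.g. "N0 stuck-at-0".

Fault-free values for test 1 (A=1, B=1, C=0, D=1, E=0): N0=1, N1=0, N2=1, N3=0, N4=0, N5=1, N6=1, N7=0, N8=0, N9=0, N10=0, N11=1, giving Y1=0, Y2=1. Observed Y1=1, Y2=0.
Test 1: faults giving observed Y1=1, Y2=0 are {N0 stuck-at-0, N0 inverted output, N1 stuck-at-1, N1 inverted output, N2 stuck-at-0, N2 inverted output, N3 stuck-at-1, N3 inverted output, N9 stuck-at-1, N9 inverted output, N10 stuck-at-1, N10 inverted output}.
Test 2 (A=0, B=0, C=1, D=1, E=1): fault-free N0=0, N1=1, N2=0, N3=0, N4=0, N5=0, N6=0, N7=1, N8=0, N9=1, N10=1, N11=0 → Y1=1, Y2=0; observed Y1=0, Y2=0. Eliminates N0 stuck-at-0, N0 inverted output, N1 stuck-at-1, N1 inverted output, N2 stuck-at-0, N2 inverted output, N3 stuck-at-1, N3 inverted output, N9 stuck-at-1, N10 stuck-at-1.
Test 3 (A=0, B=0, C=0, D=1, E=1): fault-free N0=0, N1=1, N2=0, N3=1, N4=1, N5=1, N6=1, N7=0, N8=0, N9=1, N10=1, N11=0 → Y1=1, Y2=0; observed Y1=1, Y2=0. Eliminates N10 inverted output.
Only N9 inverted output is consistent with every test.

N9 inverted output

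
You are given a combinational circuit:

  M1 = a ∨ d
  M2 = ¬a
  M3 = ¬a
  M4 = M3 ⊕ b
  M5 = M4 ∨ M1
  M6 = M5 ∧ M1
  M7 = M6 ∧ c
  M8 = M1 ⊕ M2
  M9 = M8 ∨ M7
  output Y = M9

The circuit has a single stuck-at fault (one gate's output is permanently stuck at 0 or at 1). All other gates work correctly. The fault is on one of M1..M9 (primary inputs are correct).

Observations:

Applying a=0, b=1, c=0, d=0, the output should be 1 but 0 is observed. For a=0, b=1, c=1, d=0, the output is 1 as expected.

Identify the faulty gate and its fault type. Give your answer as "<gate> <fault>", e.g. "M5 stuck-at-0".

Fault-free values for test 1 (a=0, b=1, c=0, d=0): M1=0, M2=1, M3=1, M4=0, M5=0, M6=0, M7=0, M8=1, M9=1, giving Y=1. Observed 0.
Test 1: faults giving observed 0 are {M1 stuck-at-1, M2 stuck-at-0, M8 stuck-at-0, M9 stuck-at-0}.
Test 2 (a=0, b=1, c=1, d=0): fault-free M1=0, M2=1, M3=1, M4=0, M5=0, M6=0, M7=0, M8=1, M9=1 → 1; observed 1. Eliminates M2 stuck-at-0, M8 stuck-at-0, M9 stuck-at-0.
Only M1 stuck-at-1 is consistent with every test.

M1 stuck-at-1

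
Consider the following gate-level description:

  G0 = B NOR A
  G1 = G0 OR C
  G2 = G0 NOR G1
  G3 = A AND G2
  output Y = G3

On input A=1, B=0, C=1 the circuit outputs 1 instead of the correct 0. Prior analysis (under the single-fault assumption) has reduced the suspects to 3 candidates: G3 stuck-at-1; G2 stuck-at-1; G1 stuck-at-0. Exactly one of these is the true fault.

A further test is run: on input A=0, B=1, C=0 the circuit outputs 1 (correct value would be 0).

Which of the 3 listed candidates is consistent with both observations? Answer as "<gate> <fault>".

G3 stuck-at-1

Evaluate each candidate on input A=0, B=1, C=0:
  G3 stuck-at-1: G0=0, G1=0, G2=1, G3=1 [stuck-at-1] → 1 — matches
  G2 stuck-at-1: G0=0, G1=0, G2=1 [stuck-at-1], G3=0 → 0 — eliminated
  G1 stuck-at-0: G0=0, G1=0 [stuck-at-0], G2=1, G3=0 → 0 — eliminated
Only G3 stuck-at-1 reproduces the observed 1.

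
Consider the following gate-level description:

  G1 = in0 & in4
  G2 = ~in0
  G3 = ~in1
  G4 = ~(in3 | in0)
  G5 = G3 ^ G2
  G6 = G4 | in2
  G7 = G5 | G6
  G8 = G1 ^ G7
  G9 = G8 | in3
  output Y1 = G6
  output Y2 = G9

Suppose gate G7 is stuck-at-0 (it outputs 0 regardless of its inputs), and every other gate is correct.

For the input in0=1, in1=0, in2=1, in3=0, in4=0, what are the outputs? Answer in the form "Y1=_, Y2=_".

Propagate with G7 forced: G1=0, G2=0, G3=1, G4=0, G5=1, G6=1, G7=0 [stuck-at-0], G8=0, G9=0.
So the outputs are Y1=1, Y2=0. (Without the fault they would be Y1=1, Y2=1.)

Y1=1, Y2=0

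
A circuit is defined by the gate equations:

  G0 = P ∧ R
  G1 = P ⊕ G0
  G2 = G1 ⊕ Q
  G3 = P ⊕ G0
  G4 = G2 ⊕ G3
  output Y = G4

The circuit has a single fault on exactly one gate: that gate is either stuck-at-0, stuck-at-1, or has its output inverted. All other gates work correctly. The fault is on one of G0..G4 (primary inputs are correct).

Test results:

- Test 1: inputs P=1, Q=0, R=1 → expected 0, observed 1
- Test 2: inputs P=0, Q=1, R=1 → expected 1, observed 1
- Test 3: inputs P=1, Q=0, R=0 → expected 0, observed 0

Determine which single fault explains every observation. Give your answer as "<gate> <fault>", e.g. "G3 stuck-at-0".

G2 stuck-at-1

Fault-free values for test 1 (P=1, Q=0, R=1): G0=1, G1=0, G2=0, G3=0, G4=0, giving Y=0. Observed 1.
Test 1: faults giving observed 1 are {G1 stuck-at-1, G1 inverted output, G2 stuck-at-1, G2 inverted output, G3 stuck-at-1, G3 inverted output, G4 stuck-at-1, G4 inverted output}.
Test 2 (P=0, Q=1, R=1): fault-free G0=0, G1=0, G2=1, G3=0, G4=1 → 1; observed 1. Eliminates G1 stuck-at-1, G1 inverted output, G2 inverted output, G3 stuck-at-1, G3 inverted output, G4 inverted output.
Test 3 (P=1, Q=0, R=0): fault-free G0=0, G1=1, G2=1, G3=1, G4=0 → 0; observed 0. Eliminates G4 stuck-at-1.
Only G2 stuck-at-1 is consistent with every test.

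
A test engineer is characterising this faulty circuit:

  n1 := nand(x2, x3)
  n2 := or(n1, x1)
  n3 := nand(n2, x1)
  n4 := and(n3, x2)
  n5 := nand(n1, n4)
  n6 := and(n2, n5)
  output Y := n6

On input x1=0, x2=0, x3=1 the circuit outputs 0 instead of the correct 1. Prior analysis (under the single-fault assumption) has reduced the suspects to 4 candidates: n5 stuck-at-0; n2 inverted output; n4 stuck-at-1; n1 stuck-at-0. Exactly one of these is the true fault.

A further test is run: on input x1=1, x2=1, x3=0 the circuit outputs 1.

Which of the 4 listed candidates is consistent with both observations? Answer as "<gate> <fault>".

Evaluate each candidate on input x1=1, x2=1, x3=0:
  n5 stuck-at-0: n1=1, n2=1, n3=0, n4=0, n5=0 [stuck-at-0], n6=0 → 0 — eliminated
  n2 inverted output: n1=1, n2=0 [inverted output], n3=1, n4=1, n5=0, n6=0 → 0 — eliminated
  n4 stuck-at-1: n1=1, n2=1, n3=0, n4=1 [stuck-at-1], n5=0, n6=0 → 0 — eliminated
  n1 stuck-at-0: n1=0 [stuck-at-0], n2=1, n3=0, n4=0, n5=1, n6=1 → 1 — matches
Only n1 stuck-at-0 reproduces the observed 1.

n1 stuck-at-0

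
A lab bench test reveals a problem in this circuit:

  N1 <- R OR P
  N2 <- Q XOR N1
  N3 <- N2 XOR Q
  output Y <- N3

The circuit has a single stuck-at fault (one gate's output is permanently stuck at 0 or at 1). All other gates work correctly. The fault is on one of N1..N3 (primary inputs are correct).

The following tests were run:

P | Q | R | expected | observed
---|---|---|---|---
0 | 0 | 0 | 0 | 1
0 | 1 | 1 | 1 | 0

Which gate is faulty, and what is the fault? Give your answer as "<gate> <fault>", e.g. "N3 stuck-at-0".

N2 stuck-at-1

Fault-free values for test 1 (P=0, Q=0, R=0): N1=0, N2=0, N3=0, giving Y=0. Observed 1.
Test 1: faults giving observed 1 are {N1 stuck-at-1, N2 stuck-at-1, N3 stuck-at-1}.
Test 2 (P=0, Q=1, R=1): fault-free N1=1, N2=0, N3=1 → 1; observed 0. Eliminates N1 stuck-at-1, N3 stuck-at-1.
Only N2 stuck-at-1 is consistent with every test.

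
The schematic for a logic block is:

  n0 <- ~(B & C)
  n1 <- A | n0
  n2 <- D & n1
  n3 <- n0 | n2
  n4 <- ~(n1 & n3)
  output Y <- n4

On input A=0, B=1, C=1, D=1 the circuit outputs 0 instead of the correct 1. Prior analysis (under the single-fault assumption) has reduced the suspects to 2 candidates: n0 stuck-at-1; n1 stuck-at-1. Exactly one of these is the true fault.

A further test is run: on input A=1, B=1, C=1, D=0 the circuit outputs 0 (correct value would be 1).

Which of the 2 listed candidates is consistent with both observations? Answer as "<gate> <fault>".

n0 stuck-at-1

Evaluate each candidate on input A=1, B=1, C=1, D=0:
  n0 stuck-at-1: n0=1 [stuck-at-1], n1=1, n2=0, n3=1, n4=0 → 0 — matches
  n1 stuck-at-1: n0=0, n1=1 [stuck-at-1], n2=0, n3=0, n4=1 → 1 — eliminated
Only n0 stuck-at-1 reproduces the observed 0.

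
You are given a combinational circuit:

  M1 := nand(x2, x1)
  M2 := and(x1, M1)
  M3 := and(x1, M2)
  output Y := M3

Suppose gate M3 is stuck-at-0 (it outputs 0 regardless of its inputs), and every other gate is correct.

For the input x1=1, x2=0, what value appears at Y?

0

Propagate with M3 forced: M1=1, M2=1, M3=0 [stuck-at-0].
So Y = 0. (Without the fault it would be 1.)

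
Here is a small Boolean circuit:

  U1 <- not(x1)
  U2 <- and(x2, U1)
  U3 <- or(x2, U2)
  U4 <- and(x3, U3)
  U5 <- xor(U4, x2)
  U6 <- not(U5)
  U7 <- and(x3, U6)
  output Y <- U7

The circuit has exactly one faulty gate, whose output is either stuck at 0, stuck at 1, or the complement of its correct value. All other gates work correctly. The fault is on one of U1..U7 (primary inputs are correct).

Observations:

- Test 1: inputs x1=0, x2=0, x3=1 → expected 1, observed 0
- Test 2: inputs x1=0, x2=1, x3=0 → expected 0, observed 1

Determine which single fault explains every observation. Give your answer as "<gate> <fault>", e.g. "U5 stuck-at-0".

Fault-free values for test 1 (x1=0, x2=0, x3=1): U1=1, U2=0, U3=0, U4=0, U5=0, U6=1, U7=1, giving Y=1. Observed 0.
Test 1: faults giving observed 0 are {U2 stuck-at-1, U2 inverted output, U3 stuck-at-1, U3 inverted output, U4 stuck-at-1, U4 inverted output, U5 stuck-at-1, U5 inverted output, U6 stuck-at-0, U6 inverted output, U7 stuck-at-0, U7 inverted output}.
Test 2 (x1=0, x2=1, x3=0): fault-free U1=1, U2=1, U3=1, U4=0, U5=1, U6=0, U7=0 → 0; observed 1. Eliminates U2 stuck-at-1, U2 inverted output, U3 stuck-at-1, U3 inverted output, U4 stuck-at-1, U4 inverted output, U5 stuck-at-1, U5 inverted output, U6 stuck-at-0, U6 inverted output, U7 stuck-at-0.
Only U7 inverted output is consistent with every test.

U7 inverted output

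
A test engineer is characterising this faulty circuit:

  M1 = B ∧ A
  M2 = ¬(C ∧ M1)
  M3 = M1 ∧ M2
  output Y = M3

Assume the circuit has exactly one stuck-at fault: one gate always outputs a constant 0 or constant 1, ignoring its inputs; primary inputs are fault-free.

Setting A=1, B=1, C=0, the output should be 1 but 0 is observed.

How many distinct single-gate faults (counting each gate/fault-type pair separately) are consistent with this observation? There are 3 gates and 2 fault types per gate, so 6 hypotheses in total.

Fault-free: M1=1, M2=1, M3=1 → 1. Observed 0.
  M1 stuck-at-0: output 0 ✓
  M1 stuck-at-1: output 1 ✗
  M2 stuck-at-0: output 0 ✓
  M2 stuck-at-1: output 1 ✗
  M3 stuck-at-0: output 0 ✓
  M3 stuck-at-1: output 1 ✗
Consistent faults: {M1 stuck-at-0, M2 stuck-at-0, M3 stuck-at-0} — 3 in all.

3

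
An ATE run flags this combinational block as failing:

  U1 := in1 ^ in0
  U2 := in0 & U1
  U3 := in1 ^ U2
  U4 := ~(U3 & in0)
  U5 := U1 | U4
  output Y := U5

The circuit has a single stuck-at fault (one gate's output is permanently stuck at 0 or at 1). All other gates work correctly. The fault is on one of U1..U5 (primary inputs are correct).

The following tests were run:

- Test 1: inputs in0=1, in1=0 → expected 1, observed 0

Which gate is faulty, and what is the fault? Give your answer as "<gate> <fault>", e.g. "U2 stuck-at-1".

Fault-free values for test 1 (in0=1, in1=0): U1=1, U2=1, U3=1, U4=0, U5=1, giving Y=1. Observed 0.
Test 1: faults giving observed 0 are {U5 stuck-at-0}.
Only U5 stuck-at-0 is consistent with every test.

U5 stuck-at-0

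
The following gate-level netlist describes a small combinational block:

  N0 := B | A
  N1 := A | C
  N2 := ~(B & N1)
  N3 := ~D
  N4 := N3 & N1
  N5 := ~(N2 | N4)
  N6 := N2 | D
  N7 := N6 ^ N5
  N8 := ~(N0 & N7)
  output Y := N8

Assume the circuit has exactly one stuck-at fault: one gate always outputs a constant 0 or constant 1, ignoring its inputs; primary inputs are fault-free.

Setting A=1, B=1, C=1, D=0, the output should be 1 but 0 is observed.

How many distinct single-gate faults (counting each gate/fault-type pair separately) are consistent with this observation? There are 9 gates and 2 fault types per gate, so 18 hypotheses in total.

Fault-free: N0=1, N1=1, N2=0, N3=1, N4=1, N5=0, N6=0, N7=0, N8=1 → 1. Observed 0.
  N0: none of the 2 fault types match ✗
  N1: stuck-at-0 ✓; others ✗
  N2: stuck-at-1 ✓; others ✗
  N3: stuck-at-0 ✓; others ✗
  N4: stuck-at-0 ✓; others ✗
  N5: stuck-at-1 ✓; others ✗
  N6: stuck-at-1 ✓; others ✗
  N7: stuck-at-1 ✓; others ✗
  N8: stuck-at-0 ✓; others ✗
Consistent faults: {N1 stuck-at-0, N2 stuck-at-1, N3 stuck-at-0, N4 stuck-at-0, N5 stuck-at-1, N6 stuck-at-1, N7 stuck-at-1, N8 stuck-at-0} — 8 in all.

8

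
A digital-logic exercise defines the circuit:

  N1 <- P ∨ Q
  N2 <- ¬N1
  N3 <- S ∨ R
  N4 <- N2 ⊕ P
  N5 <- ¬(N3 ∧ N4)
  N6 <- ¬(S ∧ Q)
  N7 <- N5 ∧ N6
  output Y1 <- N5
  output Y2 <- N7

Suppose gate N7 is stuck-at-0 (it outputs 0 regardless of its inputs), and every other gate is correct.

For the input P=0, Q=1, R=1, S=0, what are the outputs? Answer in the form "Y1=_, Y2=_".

Propagate with N7 forced: N1=1, N2=0, N3=1, N4=0, N5=1, N6=1, N7=0 [stuck-at-0].
So the outputs are Y1=1, Y2=0. (Without the fault they would be Y1=1, Y2=1.)

Y1=1, Y2=0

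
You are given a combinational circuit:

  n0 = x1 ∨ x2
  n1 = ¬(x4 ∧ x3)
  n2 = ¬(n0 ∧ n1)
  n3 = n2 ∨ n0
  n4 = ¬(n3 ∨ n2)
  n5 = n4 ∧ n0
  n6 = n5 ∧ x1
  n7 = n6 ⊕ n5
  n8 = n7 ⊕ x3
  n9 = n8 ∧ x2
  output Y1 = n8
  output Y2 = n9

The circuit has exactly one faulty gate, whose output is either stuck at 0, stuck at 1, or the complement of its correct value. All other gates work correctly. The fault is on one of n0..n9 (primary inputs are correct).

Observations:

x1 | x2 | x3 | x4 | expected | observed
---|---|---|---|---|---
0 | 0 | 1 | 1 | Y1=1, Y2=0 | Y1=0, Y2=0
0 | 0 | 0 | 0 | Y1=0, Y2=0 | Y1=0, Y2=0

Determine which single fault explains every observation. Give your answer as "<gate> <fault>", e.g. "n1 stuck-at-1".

n8 stuck-at-0

Fault-free values for test 1 (x1=0, x2=0, x3=1, x4=1): n0=0, n1=0, n2=1, n3=1, n4=0, n5=0, n6=0, n7=0, n8=1, n9=0, giving Y1=1, Y2=0. Observed Y1=0, Y2=0.
Test 1: faults giving observed Y1=0, Y2=0 are {n5 stuck-at-1, n5 inverted output, n6 stuck-at-1, n6 inverted output, n7 stuck-at-1, n7 inverted output, n8 stuck-at-0, n8 inverted output}.
Test 2 (x1=0, x2=0, x3=0, x4=0): fault-free n0=0, n1=1, n2=1, n3=1, n4=0, n5=0, n6=0, n7=0, n8=0, n9=0 → Y1=0, Y2=0; observed Y1=0, Y2=0. Eliminates n5 stuck-at-1, n5 inverted output, n6 stuck-at-1, n6 inverted output, n7 stuck-at-1, n7 inverted output, n8 inverted output.
Only n8 stuck-at-0 is consistent with every test.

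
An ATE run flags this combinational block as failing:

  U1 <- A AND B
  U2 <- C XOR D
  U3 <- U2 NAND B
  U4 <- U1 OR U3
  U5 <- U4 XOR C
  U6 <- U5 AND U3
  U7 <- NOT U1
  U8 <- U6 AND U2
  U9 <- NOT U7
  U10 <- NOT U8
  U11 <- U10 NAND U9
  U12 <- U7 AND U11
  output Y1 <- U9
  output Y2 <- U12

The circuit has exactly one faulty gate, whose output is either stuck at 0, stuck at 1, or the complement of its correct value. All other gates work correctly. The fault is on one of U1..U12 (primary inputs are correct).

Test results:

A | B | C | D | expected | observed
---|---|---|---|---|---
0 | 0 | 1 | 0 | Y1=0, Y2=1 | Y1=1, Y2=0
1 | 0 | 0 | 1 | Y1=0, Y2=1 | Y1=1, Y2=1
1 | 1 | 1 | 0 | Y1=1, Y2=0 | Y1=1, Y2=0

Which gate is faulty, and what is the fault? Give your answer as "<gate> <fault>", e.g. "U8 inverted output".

Fault-free values for test 1 (A=0, B=0, C=1, D=0): U1=0, U2=1, U3=1, U4=1, U5=0, U6=0, U7=1, U8=0, U9=0, U10=1, U11=1, U12=1, giving Y1=0, Y2=1. Observed Y1=1, Y2=0.
Test 1: faults giving observed Y1=1, Y2=0 are {U1 stuck-at-1, U1 inverted output, U7 stuck-at-0, U7 inverted output, U9 stuck-at-1, U9 inverted output}.
Test 2 (A=1, B=0, C=0, D=1): fault-free U1=0, U2=1, U3=1, U4=1, U5=1, U6=1, U7=1, U8=1, U9=0, U10=0, U11=1, U12=1 → Y1=0, Y2=1; observed Y1=1, Y2=1. Eliminates U1 stuck-at-1, U1 inverted output, U7 stuck-at-0, U7 inverted output.
Test 3 (A=1, B=1, C=1, D=0): fault-free U1=1, U2=1, U3=0, U4=1, U5=0, U6=0, U7=0, U8=0, U9=1, U10=1, U11=0, U12=0 → Y1=1, Y2=0; observed Y1=1, Y2=0. Eliminates U9 inverted output.
Only U9 stuck-at-1 is consistent with every test.

U9 stuck-at-1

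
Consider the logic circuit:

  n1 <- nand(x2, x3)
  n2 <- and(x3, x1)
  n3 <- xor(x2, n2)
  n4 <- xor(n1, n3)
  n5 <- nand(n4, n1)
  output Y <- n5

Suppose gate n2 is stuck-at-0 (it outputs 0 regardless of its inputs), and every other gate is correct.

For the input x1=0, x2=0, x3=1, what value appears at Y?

Propagate with n2 forced: n1=1, n2=0 [stuck-at-0], n3=0, n4=1, n5=0.
So Y = 0. (Same as the fault-free value — the fault is masked on this input.)

0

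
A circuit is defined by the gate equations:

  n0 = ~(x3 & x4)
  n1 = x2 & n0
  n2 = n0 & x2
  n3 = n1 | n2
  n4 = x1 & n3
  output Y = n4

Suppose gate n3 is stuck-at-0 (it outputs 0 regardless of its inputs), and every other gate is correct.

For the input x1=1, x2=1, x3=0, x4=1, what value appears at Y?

Propagate with n3 forced: n0=1, n1=1, n2=1, n3=0 [stuck-at-0], n4=0.
So Y = 0. (Without the fault it would be 1.)

0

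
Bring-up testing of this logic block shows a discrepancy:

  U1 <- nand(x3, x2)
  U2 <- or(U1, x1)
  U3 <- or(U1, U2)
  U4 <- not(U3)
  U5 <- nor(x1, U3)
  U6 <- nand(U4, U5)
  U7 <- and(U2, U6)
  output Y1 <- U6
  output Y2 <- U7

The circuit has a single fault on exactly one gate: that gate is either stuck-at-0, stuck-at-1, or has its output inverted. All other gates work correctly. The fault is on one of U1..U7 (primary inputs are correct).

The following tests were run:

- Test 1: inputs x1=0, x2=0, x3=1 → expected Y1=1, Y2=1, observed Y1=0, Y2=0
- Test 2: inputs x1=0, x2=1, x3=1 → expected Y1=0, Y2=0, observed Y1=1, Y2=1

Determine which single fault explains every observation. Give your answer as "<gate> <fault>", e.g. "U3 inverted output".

Fault-free values for test 1 (x1=0, x2=0, x3=1): U1=1, U2=1, U3=1, U4=0, U5=0, U6=1, U7=1, giving Y1=1, Y2=1. Observed Y1=0, Y2=0.
Test 1: faults giving observed Y1=0, Y2=0 are {U1 stuck-at-0, U1 inverted output, U3 stuck-at-0, U3 inverted output, U6 stuck-at-0, U6 inverted output}.
Test 2 (x1=0, x2=1, x3=1): fault-free U1=0, U2=0, U3=0, U4=1, U5=1, U6=0, U7=0 → Y1=0, Y2=0; observed Y1=1, Y2=1. Eliminates U1 stuck-at-0, U3 stuck-at-0, U3 inverted output, U6 stuck-at-0, U6 inverted output.
Only U1 inverted output is consistent with every test.

U1 inverted output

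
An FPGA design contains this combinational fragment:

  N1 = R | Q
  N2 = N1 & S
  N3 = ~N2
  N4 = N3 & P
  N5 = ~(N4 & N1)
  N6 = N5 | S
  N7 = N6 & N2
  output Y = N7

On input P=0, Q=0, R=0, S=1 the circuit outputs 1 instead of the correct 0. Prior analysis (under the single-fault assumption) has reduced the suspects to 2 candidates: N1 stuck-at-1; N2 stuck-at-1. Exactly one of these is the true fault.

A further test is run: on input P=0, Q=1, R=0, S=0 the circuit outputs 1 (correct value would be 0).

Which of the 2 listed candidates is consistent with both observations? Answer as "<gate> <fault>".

Evaluate each candidate on input P=0, Q=1, R=0, S=0:
  N1 stuck-at-1: N1=1 [stuck-at-1], N2=0, N3=1, N4=0, N5=1, N6=1, N7=0 → 0 — eliminated
  N2 stuck-at-1: N1=1, N2=1 [stuck-at-1], N3=0, N4=0, N5=1, N6=1, N7=1 → 1 — matches
Only N2 stuck-at-1 reproduces the observed 1.

N2 stuck-at-1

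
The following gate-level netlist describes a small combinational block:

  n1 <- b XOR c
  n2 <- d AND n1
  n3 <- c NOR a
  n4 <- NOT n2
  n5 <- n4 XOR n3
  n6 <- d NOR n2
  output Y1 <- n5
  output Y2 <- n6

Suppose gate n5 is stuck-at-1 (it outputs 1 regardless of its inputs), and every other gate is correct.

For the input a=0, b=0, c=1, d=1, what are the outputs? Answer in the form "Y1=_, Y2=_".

Propagate with n5 forced: n1=1, n2=1, n3=0, n4=0, n5=1 [stuck-at-1], n6=0.
So the outputs are Y1=1, Y2=0. (Without the fault they would be Y1=0, Y2=0.)

Y1=1, Y2=0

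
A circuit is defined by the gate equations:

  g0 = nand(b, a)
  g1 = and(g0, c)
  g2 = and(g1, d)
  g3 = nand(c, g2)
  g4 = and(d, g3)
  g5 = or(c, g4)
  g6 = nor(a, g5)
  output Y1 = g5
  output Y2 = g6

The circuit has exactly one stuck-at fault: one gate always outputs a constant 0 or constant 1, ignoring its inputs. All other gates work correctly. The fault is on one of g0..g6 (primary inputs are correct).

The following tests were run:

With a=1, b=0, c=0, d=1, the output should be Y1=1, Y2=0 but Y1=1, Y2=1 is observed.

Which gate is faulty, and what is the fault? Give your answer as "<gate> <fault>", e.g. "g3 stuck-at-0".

g6 stuck-at-1

Fault-free values for test 1 (a=1, b=0, c=0, d=1): g0=1, g1=0, g2=0, g3=1, g4=1, g5=1, g6=0, giving Y1=1, Y2=0. Observed Y1=1, Y2=1.
Test 1: faults giving observed Y1=1, Y2=1 are {g6 stuck-at-1}.
Only g6 stuck-at-1 is consistent with every test.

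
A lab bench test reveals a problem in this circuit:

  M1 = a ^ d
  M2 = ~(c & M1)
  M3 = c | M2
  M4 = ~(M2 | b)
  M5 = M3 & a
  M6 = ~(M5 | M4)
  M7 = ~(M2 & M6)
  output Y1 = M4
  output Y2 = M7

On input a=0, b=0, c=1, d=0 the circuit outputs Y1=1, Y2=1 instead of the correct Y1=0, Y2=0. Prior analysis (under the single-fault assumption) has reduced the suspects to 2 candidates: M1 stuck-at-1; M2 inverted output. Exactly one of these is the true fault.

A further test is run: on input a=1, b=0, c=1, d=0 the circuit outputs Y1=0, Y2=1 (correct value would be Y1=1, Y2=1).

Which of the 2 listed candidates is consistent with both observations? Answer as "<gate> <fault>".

M2 inverted output

Evaluate each candidate on input a=1, b=0, c=1, d=0:
  M1 stuck-at-1: M1=1 [stuck-at-1], M2=0, M3=1, M4=1, M5=1, M6=0, M7=1 → Y1=1, Y2=1 — eliminated
  M2 inverted output: M1=1, M2=1 [inverted output], M3=1, M4=0, M5=1, M6=0, M7=1 → Y1=0, Y2=1 — matches
Only M2 inverted output reproduces the observed Y1=0, Y2=1.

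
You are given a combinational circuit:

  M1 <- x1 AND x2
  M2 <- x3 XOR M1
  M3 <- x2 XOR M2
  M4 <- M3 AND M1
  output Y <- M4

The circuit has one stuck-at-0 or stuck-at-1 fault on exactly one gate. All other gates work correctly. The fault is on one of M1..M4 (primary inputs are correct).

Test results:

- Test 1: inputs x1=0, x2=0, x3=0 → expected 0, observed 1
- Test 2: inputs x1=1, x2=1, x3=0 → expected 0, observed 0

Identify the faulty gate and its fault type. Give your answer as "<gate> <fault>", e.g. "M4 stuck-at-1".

M1 stuck-at-1

Fault-free values for test 1 (x1=0, x2=0, x3=0): M1=0, M2=0, M3=0, M4=0, giving Y=0. Observed 1.
Test 1: faults giving observed 1 are {M1 stuck-at-1, M4 stuck-at-1}.
Test 2 (x1=1, x2=1, x3=0): fault-free M1=1, M2=1, M3=0, M4=0 → 0; observed 0. Eliminates M4 stuck-at-1.
Only M1 stuck-at-1 is consistent with every test.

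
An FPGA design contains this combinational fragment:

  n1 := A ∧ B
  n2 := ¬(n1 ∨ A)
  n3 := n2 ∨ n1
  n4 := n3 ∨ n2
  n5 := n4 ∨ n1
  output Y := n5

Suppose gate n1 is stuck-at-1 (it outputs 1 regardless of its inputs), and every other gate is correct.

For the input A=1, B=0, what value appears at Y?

1

Propagate with n1 forced: n1=1 [stuck-at-1], n2=0, n3=1, n4=1, n5=1.
So Y = 1. (Without the fault it would be 0.)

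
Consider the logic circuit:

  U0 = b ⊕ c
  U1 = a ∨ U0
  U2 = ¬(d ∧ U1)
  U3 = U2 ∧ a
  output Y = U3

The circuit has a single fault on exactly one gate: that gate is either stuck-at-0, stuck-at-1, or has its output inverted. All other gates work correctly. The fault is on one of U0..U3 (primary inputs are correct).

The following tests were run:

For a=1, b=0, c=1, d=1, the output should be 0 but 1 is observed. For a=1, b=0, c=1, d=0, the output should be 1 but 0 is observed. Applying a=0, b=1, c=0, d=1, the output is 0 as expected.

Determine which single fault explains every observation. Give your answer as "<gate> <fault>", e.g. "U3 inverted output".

U2 inverted output

Fault-free values for test 1 (a=1, b=0, c=1, d=1): U0=1, U1=1, U2=0, U3=0, giving Y=0. Observed 1.
Test 1: faults giving observed 1 are {U1 stuck-at-0, U1 inverted output, U2 stuck-at-1, U2 inverted output, U3 stuck-at-1, U3 inverted output}.
Test 2 (a=1, b=0, c=1, d=0): fault-free U0=1, U1=1, U2=1, U3=1 → 1; observed 0. Eliminates U1 stuck-at-0, U1 inverted output, U2 stuck-at-1, U3 stuck-at-1.
Test 3 (a=0, b=1, c=0, d=1): fault-free U0=1, U1=1, U2=0, U3=0 → 0; observed 0. Eliminates U3 inverted output.
Only U2 inverted output is consistent with every test.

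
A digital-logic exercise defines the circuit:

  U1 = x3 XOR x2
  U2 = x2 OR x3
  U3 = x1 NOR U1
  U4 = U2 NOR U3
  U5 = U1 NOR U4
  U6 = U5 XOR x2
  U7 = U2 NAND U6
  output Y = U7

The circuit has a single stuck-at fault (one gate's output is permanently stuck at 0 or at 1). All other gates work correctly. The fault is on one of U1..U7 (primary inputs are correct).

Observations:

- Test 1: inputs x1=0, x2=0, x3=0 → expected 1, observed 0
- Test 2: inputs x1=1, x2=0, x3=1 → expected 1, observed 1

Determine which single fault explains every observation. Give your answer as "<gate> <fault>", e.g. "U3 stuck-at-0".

U2 stuck-at-1

Fault-free values for test 1 (x1=0, x2=0, x3=0): U1=0, U2=0, U3=1, U4=0, U5=1, U6=1, U7=1, giving Y=1. Observed 0.
Test 1: faults giving observed 0 are {U2 stuck-at-1, U7 stuck-at-0}.
Test 2 (x1=1, x2=0, x3=1): fault-free U1=1, U2=1, U3=0, U4=0, U5=0, U6=0, U7=1 → 1; observed 1. Eliminates U7 stuck-at-0.
Only U2 stuck-at-1 is consistent with every test.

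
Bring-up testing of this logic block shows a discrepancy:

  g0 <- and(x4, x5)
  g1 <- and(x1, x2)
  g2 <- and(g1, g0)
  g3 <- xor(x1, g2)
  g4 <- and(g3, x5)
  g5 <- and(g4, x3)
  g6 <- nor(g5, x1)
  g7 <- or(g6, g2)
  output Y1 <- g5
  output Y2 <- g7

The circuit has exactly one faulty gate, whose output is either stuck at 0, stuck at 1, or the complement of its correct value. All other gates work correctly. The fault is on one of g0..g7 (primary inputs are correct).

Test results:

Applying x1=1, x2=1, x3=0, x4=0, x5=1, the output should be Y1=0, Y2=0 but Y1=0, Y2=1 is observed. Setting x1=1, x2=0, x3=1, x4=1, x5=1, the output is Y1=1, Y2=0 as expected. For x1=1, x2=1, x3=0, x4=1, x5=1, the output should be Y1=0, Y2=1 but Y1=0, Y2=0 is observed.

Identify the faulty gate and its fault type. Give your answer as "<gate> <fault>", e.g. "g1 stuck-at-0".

Fault-free values for test 1 (x1=1, x2=1, x3=0, x4=0, x5=1): g0=0, g1=1, g2=0, g3=1, g4=1, g5=0, g6=0, g7=0, giving Y1=0, Y2=0. Observed Y1=0, Y2=1.
Test 1: faults giving observed Y1=0, Y2=1 are {g0 stuck-at-1, g0 inverted output, g2 stuck-at-1, g2 inverted output, g6 stuck-at-1, g6 inverted output, g7 stuck-at-1, g7 inverted output}.
Test 2 (x1=1, x2=0, x3=1, x4=1, x5=1): fault-free g0=1, g1=0, g2=0, g3=1, g4=1, g5=1, g6=0, g7=0 → Y1=1, Y2=0; observed Y1=1, Y2=0. Eliminates g2 stuck-at-1, g2 inverted output, g6 stuck-at-1, g6 inverted output, g7 stuck-at-1, g7 inverted output.
Test 3 (x1=1, x2=1, x3=0, x4=1, x5=1): fault-free g0=1, g1=1, g2=1, g3=0, g4=0, g5=0, g6=0, g7=1 → Y1=0, Y2=1; observed Y1=0, Y2=0. Eliminates g0 stuck-at-1.
Only g0 inverted output is consistent with every test.

g0 inverted output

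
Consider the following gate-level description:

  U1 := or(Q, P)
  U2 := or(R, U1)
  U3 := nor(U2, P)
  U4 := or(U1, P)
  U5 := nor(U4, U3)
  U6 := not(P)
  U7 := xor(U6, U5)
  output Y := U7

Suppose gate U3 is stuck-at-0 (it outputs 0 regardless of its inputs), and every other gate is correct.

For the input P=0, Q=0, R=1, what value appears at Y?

Propagate with U3 forced: U1=0, U2=1, U3=0 [stuck-at-0], U4=0, U5=1, U6=1, U7=0.
So Y = 0. (Same as the fault-free value — the fault is masked on this input.)

0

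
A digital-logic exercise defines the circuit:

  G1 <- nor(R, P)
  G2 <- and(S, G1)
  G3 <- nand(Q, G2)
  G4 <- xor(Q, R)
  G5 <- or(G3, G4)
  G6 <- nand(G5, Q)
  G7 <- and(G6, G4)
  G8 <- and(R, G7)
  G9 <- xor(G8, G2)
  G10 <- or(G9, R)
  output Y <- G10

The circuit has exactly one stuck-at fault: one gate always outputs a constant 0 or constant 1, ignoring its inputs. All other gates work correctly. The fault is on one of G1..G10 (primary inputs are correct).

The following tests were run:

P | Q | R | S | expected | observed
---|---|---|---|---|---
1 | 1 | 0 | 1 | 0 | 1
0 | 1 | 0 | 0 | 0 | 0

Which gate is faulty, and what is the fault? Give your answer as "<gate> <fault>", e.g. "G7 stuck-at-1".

G1 stuck-at-1

Fault-free values for test 1 (P=1, Q=1, R=0, S=1): G1=0, G2=0, G3=1, G4=1, G5=1, G6=0, G7=0, G8=0, G9=0, G10=0, giving Y=0. Observed 1.
Test 1: faults giving observed 1 are {G1 stuck-at-1, G2 stuck-at-1, G8 stuck-at-1, G9 stuck-at-1, G10 stuck-at-1}.
Test 2 (P=0, Q=1, R=0, S=0): fault-free G1=1, G2=0, G3=1, G4=1, G5=1, G6=0, G7=0, G8=0, G9=0, G10=0 → 0; observed 0. Eliminates G2 stuck-at-1, G8 stuck-at-1, G9 stuck-at-1, G10 stuck-at-1.
Only G1 stuck-at-1 is consistent with every test.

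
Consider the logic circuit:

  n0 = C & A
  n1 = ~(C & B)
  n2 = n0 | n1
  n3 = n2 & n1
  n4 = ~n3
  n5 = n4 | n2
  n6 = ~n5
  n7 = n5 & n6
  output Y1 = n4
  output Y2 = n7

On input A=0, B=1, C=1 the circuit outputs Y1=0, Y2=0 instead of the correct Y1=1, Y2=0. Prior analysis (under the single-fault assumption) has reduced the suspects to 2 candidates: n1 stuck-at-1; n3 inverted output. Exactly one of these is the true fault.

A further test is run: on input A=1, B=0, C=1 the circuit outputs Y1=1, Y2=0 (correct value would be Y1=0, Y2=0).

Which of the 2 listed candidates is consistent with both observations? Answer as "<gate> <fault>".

n3 inverted output

Evaluate each candidate on input A=1, B=0, C=1:
  n1 stuck-at-1: n0=1, n1=1 [stuck-at-1], n2=1, n3=1, n4=0, n5=1, n6=0, n7=0 → Y1=0, Y2=0 — eliminated
  n3 inverted output: n0=1, n1=1, n2=1, n3=0 [inverted output], n4=1, n5=1, n6=0, n7=0 → Y1=1, Y2=0 — matches
Only n3 inverted output reproduces the observed Y1=1, Y2=0.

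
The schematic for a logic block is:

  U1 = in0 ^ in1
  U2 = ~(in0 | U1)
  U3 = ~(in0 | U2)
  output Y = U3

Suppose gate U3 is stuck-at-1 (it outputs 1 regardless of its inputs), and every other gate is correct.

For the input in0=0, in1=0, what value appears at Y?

Propagate with U3 forced: U1=0, U2=1, U3=1 [stuck-at-1].
So Y = 1. (Without the fault it would be 0.)

1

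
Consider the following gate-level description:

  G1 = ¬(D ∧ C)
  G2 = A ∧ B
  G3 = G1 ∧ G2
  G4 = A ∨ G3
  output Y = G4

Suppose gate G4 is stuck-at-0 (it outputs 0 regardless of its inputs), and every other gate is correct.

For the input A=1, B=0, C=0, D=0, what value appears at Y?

Propagate with G4 forced: G1=1, G2=0, G3=0, G4=0 [stuck-at-0].
So Y = 0. (Without the fault it would be 1.)

0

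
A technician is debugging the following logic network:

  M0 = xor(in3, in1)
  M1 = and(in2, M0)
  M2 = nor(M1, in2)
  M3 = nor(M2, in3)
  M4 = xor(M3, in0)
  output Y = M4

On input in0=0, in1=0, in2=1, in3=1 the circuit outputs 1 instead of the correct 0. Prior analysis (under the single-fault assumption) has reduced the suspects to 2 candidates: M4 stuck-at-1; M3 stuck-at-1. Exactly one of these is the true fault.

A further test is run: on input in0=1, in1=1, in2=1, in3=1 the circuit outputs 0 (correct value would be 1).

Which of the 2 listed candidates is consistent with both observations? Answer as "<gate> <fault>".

Evaluate each candidate on input in0=1, in1=1, in2=1, in3=1:
  M4 stuck-at-1: M0=0, M1=0, M2=0, M3=0, M4=1 [stuck-at-1] → 1 — eliminated
  M3 stuck-at-1: M0=0, M1=0, M2=0, M3=1 [stuck-at-1], M4=0 → 0 — matches
Only M3 stuck-at-1 reproduces the observed 0.

M3 stuck-at-1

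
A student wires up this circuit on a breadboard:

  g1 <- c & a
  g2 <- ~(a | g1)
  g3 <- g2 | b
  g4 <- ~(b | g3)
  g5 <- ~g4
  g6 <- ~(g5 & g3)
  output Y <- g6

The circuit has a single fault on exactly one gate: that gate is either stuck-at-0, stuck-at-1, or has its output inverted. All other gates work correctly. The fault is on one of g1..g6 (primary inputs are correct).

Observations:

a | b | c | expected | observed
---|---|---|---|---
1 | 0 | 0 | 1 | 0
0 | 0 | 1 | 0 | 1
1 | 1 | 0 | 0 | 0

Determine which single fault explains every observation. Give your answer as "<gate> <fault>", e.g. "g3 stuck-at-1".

Fault-free values for test 1 (a=1, b=0, c=0): g1=0, g2=0, g3=0, g4=1, g5=0, g6=1, giving Y=1. Observed 0.
Test 1: faults giving observed 0 are {g2 stuck-at-1, g2 inverted output, g3 stuck-at-1, g3 inverted output, g6 stuck-at-0, g6 inverted output}.
Test 2 (a=0, b=0, c=1): fault-free g1=0, g2=1, g3=1, g4=0, g5=1, g6=0 → 0; observed 1. Eliminates g2 stuck-at-1, g3 stuck-at-1, g6 stuck-at-0.
Test 3 (a=1, b=1, c=0): fault-free g1=0, g2=0, g3=1, g4=0, g5=1, g6=0 → 0; observed 0. Eliminates g3 inverted output, g6 inverted output.
Only g2 inverted output is consistent with every test.

g2 inverted output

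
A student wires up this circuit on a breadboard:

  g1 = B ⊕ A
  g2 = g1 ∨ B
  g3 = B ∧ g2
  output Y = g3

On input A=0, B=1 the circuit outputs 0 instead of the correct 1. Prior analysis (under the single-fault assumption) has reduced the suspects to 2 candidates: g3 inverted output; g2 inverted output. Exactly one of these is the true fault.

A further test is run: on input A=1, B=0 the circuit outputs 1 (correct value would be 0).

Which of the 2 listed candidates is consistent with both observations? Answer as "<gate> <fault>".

g3 inverted output

Evaluate each candidate on input A=1, B=0:
  g3 inverted output: g1=1, g2=1, g3=1 [inverted output] → 1 — matches
  g2 inverted output: g1=1, g2=0 [inverted output], g3=0 → 0 — eliminated
Only g3 inverted output reproduces the observed 1.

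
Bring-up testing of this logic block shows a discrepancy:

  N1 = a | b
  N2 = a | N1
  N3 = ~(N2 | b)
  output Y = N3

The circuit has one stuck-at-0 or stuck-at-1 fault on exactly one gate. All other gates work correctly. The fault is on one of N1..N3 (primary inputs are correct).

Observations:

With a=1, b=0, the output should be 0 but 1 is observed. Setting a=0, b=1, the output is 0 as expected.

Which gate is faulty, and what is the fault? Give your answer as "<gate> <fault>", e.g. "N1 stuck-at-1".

N2 stuck-at-0

Fault-free values for test 1 (a=1, b=0): N1=1, N2=1, N3=0, giving Y=0. Observed 1.
Test 1: faults giving observed 1 are {N2 stuck-at-0, N3 stuck-at-1}.
Test 2 (a=0, b=1): fault-free N1=1, N2=1, N3=0 → 0; observed 0. Eliminates N3 stuck-at-1.
Only N2 stuck-at-0 is consistent with every test.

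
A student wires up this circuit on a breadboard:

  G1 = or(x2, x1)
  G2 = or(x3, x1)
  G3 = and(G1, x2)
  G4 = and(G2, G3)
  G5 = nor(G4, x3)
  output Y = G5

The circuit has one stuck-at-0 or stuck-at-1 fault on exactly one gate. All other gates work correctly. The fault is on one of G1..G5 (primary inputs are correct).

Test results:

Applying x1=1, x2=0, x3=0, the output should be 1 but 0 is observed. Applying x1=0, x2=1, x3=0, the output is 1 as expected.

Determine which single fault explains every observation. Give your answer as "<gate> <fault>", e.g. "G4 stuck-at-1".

G3 stuck-at-1

Fault-free values for test 1 (x1=1, x2=0, x3=0): G1=1, G2=1, G3=0, G4=0, G5=1, giving Y=1. Observed 0.
Test 1: faults giving observed 0 are {G3 stuck-at-1, G4 stuck-at-1, G5 stuck-at-0}.
Test 2 (x1=0, x2=1, x3=0): fault-free G1=1, G2=0, G3=1, G4=0, G5=1 → 1; observed 1. Eliminates G4 stuck-at-1, G5 stuck-at-0.
Only G3 stuck-at-1 is consistent with every test.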